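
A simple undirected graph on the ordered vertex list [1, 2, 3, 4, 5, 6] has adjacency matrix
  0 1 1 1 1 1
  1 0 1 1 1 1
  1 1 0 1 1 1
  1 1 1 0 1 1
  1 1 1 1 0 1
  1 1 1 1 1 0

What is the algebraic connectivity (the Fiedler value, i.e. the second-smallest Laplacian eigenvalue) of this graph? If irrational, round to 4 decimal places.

6

With the vertex order [1, 2, 3, 4, 5, 6], the degrees are [5, 5, 5, 5, 5, 5], giving D = diag(5, 5, 5, 5, 5, 5) and L = D - A. The sorted Laplacian eigenvalues are [0, 6, 6, 6, 6, 6]; the algebraic connectivity is the second entry, 6. By the matrix-tree theorem the graph has (1/6) * product of the nonzero eigenvalues = 1296 spanning trees.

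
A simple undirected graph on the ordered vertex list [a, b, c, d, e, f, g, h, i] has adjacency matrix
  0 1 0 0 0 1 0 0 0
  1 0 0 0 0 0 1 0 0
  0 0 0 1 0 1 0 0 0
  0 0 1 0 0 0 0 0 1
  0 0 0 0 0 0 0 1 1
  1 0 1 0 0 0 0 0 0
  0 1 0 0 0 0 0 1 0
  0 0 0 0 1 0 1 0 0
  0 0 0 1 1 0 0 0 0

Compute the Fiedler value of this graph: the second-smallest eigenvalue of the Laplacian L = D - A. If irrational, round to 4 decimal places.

Each diagonal entry of L is the vertex degree and each off-diagonal entry is -1 where an edge is present, 0 otherwise; in the order [a, b, c, d, e, f, g, h, i] the diagonal is [2, 2, 2, 2, 2, 2, 2, 2, 2]. Computing the eigenvalues of L and sorting gives [0, 0.4679, 0.4679, 1.6527, 1.6527, 3, 3, 3.8794, 3.8794]. The Fiedler value lambda_2 = 0.4679 is strictly positive, so the graph is connected. The eigenvalues sum to 18, which equals trace(L) = 2|E|.

0.4679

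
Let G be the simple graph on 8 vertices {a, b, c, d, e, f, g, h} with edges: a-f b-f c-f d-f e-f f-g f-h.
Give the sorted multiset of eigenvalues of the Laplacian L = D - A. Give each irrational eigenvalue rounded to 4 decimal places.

With the vertex order [a, b, c, d, e, f, g, h], the degrees are [1, 1, 1, 1, 1, 7, 1, 1], giving D = diag(1, 1, 1, 1, 1, 7, 1, 1) and L = D - A. The multiplicity of 0 as a Laplacian eigenvalue equals the number of connected components. The single zero eigenvalue shows the graph is connected.

[0, 1, 1, 1, 1, 1, 1, 8]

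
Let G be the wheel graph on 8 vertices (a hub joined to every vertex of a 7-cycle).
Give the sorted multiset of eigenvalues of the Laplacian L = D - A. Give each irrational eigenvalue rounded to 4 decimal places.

[0, 1.7530, 1.7530, 3.4450, 3.4450, 4.8019, 4.8019, 8]

The graph has 8 vertices and degree multiset [7, 3, 3, 3, 3, 3, 3, 3]; D is the diagonal matrix of degrees and L = D - A. L is symmetric positive semidefinite, so every eigenvalue is real and nonnegative. The largest eigenvalue, 8, is at most the vertex count 8.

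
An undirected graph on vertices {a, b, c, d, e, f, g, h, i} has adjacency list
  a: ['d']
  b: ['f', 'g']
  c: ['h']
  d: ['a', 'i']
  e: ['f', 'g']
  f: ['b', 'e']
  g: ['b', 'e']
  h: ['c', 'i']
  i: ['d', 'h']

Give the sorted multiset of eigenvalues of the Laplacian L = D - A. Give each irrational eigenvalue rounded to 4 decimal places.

[0, 0, 0.3820, 1.3820, 2, 2, 2.6180, 3.6180, 4]

With the vertex order [a, b, c, d, e, f, g, h, i], the degrees are [1, 2, 1, 2, 2, 2, 2, 2, 2], giving D = diag(1, 2, 1, 2, 2, 2, 2, 2, 2) and L = D - A. The multiplicity of 0 as a Laplacian eigenvalue equals the number of connected components. The 2 zero eigenvalues correspond to the 2 connected components. The largest eigenvalue, 4, is at most the vertex count 9. The eigenvalues sum to 16, which equals trace(L) = 2|E|.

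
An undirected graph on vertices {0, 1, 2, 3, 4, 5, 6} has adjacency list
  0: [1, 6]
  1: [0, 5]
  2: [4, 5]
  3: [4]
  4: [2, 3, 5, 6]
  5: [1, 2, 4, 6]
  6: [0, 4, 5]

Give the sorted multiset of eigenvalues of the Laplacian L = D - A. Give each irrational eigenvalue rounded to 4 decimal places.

Each diagonal entry of L is the vertex degree and each off-diagonal entry is -1 where an edge is present, 0 otherwise; in the order [0, 1, 2, 3, 4, 5, 6] the diagonal is [2, 2, 2, 1, 4, 4, 3]. Since every row of L sums to 0, the all-ones vector is in the kernel and 0 is an eigenvalue. The single zero eigenvalue shows the graph is connected. There is one zero in the spectrum, matching the 1 component. The eigenvalues sum to 18, which equals trace(L) = 2|E|.

[0, 0.7419, 1.3878, 2.3466, 3.0855, 5.1211, 5.3170]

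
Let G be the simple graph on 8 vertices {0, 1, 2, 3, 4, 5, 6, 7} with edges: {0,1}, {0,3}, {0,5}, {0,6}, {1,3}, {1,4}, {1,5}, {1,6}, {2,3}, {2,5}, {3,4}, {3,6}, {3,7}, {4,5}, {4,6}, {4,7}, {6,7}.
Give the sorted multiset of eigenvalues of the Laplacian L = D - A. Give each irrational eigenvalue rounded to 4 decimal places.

[0, 1.7952, 2.8011, 4.3369, 4.9515, 6.2746, 6.4449, 7.3958]

Each diagonal entry of L is the vertex degree and each off-diagonal entry is -1 where an edge is present, 0 otherwise; in the order [0, 1, 2, 3, 4, 5, 6, 7] the diagonal is [4, 5, 2, 6, 5, 4, 5, 3]. The multiplicity of 0 as a Laplacian eigenvalue equals the number of connected components. The single zero eigenvalue shows the graph is connected. The eigenvalues sum to 34, which equals trace(L) = 2|E|. The largest eigenvalue, 7.3958, is at most the vertex count 8.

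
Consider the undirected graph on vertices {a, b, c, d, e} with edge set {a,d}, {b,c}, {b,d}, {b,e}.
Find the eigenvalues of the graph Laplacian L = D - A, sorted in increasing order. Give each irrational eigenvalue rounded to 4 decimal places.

[0, 0.5188, 1, 2.3111, 4.1701]

Reading degrees in the order [a, b, c, d, e] gives [1, 3, 1, 2, 1]; set D = diag(1, 3, 1, 2, 1) and form L = D - A. L is symmetric positive semidefinite, so every eigenvalue is real and nonnegative. The single zero eigenvalue shows the graph is connected. The largest eigenvalue, 4.1701, is at most the vertex count 5.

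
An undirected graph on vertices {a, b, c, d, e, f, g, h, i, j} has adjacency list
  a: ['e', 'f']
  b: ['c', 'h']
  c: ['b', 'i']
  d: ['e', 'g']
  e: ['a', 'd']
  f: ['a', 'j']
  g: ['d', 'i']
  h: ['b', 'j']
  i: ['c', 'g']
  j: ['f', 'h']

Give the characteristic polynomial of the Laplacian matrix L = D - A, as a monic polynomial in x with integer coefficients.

Reading degrees in the order [a, b, c, d, e, f, g, h, i, j] gives [2, 2, 2, 2, 2, 2, 2, 2, 2, 2]; set D = diag(2, 2, 2, 2, 2, 2, 2, 2, 2, 2) and form L = D - A. L has integer entries, so p(x) = det(xI - L) has integer coefficients. Expanding the determinant yields x^10 - 20x^9 + 170x^8 - 800x^7 + 2275x^6 - 4004x^5 + 4290x^4 - 2640x^3 + 825x^2 - 100x. Since p(0) = det(-L) = 0, x divides p(x). The eigenvalues sum to 20, which equals trace(L) = 2|E|.

x^10 - 20x^9 + 170x^8 - 800x^7 + 2275x^6 - 4004x^5 + 4290x^4 - 2640x^3 + 825x^2 - 100x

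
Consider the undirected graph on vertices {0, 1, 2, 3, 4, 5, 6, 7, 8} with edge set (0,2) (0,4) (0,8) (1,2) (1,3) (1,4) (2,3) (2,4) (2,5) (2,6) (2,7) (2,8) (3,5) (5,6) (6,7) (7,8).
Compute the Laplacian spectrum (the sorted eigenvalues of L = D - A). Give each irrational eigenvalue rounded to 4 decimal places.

[0, 1.5858, 1.5858, 3, 3, 4.4142, 4.4142, 5, 9]

Each diagonal entry of L is the vertex degree and each off-diagonal entry is -1 where an edge is present, 0 otherwise; in the order [0, 1, 2, 3, 4, 5, 6, 7, 8] the diagonal is [3, 3, 8, 3, 3, 3, 3, 3, 3]. Since every row of L sums to 0, the all-ones vector is in the kernel and 0 is an eigenvalue. The single zero eigenvalue shows the graph is connected. The largest eigenvalue, 9, is at most the vertex count 9. The eigenvalues sum to 32, which equals trace(L) = 2|E|.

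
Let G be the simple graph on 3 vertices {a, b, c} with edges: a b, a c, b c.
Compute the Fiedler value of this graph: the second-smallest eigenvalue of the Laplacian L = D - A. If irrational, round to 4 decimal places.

Each diagonal entry of L is the vertex degree and each off-diagonal entry is -1 where an edge is present, 0 otherwise; in the order [a, b, c] the diagonal is [2, 2, 2]. The sorted Laplacian eigenvalues are [0, 3, 3]; the algebraic connectivity is the second entry, 3. There is one zero in the spectrum, matching the 1 component. The eigenvalues sum to 6, which equals trace(L) = 2|E|.

3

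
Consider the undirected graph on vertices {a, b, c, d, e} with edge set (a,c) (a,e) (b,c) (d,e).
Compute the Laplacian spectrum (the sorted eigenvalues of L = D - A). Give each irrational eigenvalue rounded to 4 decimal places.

[0, 0.3820, 1.3820, 2.6180, 3.6180]

Each diagonal entry of L is the vertex degree and each off-diagonal entry is -1 where an edge is present, 0 otherwise; in the order [a, b, c, d, e] the diagonal is [2, 1, 2, 1, 2]. Diagonalising L (or applying a numerical eigensolver to the 5x5 matrix) gives the spectrum above. The single zero eigenvalue shows the graph is connected. There is one zero in the spectrum, matching the 1 component. By the matrix-tree theorem the graph has (1/5) * product of the nonzero eigenvalues = 1 spanning tree.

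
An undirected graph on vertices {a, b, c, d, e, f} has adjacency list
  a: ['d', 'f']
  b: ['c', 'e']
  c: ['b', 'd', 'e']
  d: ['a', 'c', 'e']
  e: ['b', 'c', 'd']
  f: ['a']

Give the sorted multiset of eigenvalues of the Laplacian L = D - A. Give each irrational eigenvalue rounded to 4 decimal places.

[0, 0.4384, 2, 3, 4, 4.5616]

Each diagonal entry of L is the vertex degree and each off-diagonal entry is -1 where an edge is present, 0 otherwise; in the order [a, b, c, d, e, f] the diagonal is [2, 2, 3, 3, 3, 1]. Diagonalising L (or applying a numerical eigensolver to the 6x6 matrix) gives the spectrum above. By the matrix-tree theorem the graph has (1/6) * product of the nonzero eigenvalues = 8 spanning trees.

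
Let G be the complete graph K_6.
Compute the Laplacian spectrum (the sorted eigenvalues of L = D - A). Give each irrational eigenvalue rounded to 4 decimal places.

[0, 6, 6, 6, 6, 6]

The graph has 6 vertices and degree multiset [5, 5, 5, 5, 5, 5]; D is the diagonal matrix of degrees and L = D - A. Since every row of L sums to 0, the all-ones vector is in the kernel and 0 is an eigenvalue. The largest eigenvalue, 6, is at most the vertex count 6.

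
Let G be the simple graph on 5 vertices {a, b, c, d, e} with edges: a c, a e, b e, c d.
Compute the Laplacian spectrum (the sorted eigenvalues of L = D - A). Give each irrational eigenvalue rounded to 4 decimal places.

[0, 0.3820, 1.3820, 2.6180, 3.6180]

Reading degrees in the order [a, b, c, d, e] gives [2, 1, 2, 1, 2]; set D = diag(2, 1, 2, 1, 2) and form L = D - A. Since every row of L sums to 0, the all-ones vector is in the kernel and 0 is an eigenvalue. There is one zero in the spectrum, matching the 1 component. The largest eigenvalue, 3.6180, is at most the vertex count 5.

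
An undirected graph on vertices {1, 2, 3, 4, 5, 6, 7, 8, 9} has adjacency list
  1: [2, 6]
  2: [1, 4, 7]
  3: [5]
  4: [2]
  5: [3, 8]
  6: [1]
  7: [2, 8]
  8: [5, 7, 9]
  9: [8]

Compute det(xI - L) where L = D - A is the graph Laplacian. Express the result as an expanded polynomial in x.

x^9 - 16x^8 + 103x^7 - 344x^6 + 642x^5 - 672x^4 + 376x^3 - 100x^2 + 9x

Reading degrees in the order [1, 2, 3, 4, 5, 6, 7, 8, 9] gives [2, 3, 1, 1, 2, 1, 2, 3, 1]; set D = diag(2, 3, 1, 1, 2, 1, 2, 3, 1) and form L = D - A. Computing det(xI - L) by cofactor expansion (or equivalently via sum-over-permutations) gives x^9 - 16x^8 + 103x^7 - 344x^6 + 642x^5 - 672x^4 + 376x^3 - 100x^2 + 9x. The coefficient of x^8 equals -trace(L) = -16, matching the sum of degrees. The largest eigenvalue, 4.5231, is at most the vertex count 9.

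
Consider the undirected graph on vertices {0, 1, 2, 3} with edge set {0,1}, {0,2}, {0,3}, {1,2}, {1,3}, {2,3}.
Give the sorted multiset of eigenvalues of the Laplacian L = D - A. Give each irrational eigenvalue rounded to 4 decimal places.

With the vertex order [0, 1, 2, 3], the degrees are [3, 3, 3, 3], giving D = diag(3, 3, 3, 3) and L = D - A. Diagonalising L (or applying a numerical eigensolver to the 4x4 matrix) gives the spectrum above. The single zero eigenvalue shows the graph is connected.

[0, 4, 4, 4]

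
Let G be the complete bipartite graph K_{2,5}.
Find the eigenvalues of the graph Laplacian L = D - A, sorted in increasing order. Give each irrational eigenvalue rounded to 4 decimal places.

The graph has 7 vertices and degree multiset [5, 5, 2, 2, 2, 2, 2]; D is the diagonal matrix of degrees and L = D - A. Since every row of L sums to 0, the all-ones vector is in the kernel and 0 is an eigenvalue. By the matrix-tree theorem the graph has (1/7) * product of the nonzero eigenvalues = 80 spanning trees.

[0, 2, 2, 2, 2, 5, 7]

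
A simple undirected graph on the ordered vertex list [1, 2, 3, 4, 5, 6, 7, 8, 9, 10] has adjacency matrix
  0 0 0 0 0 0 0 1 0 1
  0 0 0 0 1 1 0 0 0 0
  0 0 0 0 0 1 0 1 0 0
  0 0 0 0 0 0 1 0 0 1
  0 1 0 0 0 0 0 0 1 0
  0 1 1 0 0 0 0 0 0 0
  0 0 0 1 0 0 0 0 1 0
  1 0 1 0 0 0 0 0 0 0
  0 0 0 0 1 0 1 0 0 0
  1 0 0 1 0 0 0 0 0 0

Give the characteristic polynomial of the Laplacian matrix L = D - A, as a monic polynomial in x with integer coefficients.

x^10 - 20x^9 + 170x^8 - 800x^7 + 2275x^6 - 4004x^5 + 4290x^4 - 2640x^3 + 825x^2 - 100x

Reading degrees in the order [1, 2, 3, 4, 5, 6, 7, 8, 9, 10] gives [2, 2, 2, 2, 2, 2, 2, 2, 2, 2]; set D = diag(2, 2, 2, 2, 2, 2, 2, 2, 2, 2) and form L = D - A. Computing det(xI - L) by cofactor expansion (or equivalently via sum-over-permutations) gives x^10 - 20x^9 + 170x^8 - 800x^7 + 2275x^6 - 4004x^5 + 4290x^4 - 2640x^3 + 825x^2 - 100x. The coefficient of x^9 equals -trace(L) = -20, matching the sum of degrees.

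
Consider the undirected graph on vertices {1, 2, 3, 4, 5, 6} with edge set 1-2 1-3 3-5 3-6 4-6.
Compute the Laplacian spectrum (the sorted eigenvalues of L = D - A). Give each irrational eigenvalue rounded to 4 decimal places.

[0, 0.3820, 0.6972, 2, 2.6180, 4.3028]

With the vertex order [1, 2, 3, 4, 5, 6], the degrees are [2, 1, 3, 1, 1, 2], giving D = diag(2, 1, 3, 1, 1, 2) and L = D - A. L is symmetric positive semidefinite, so every eigenvalue is real and nonnegative. The largest eigenvalue, 4.3028, is at most the vertex count 6. By the matrix-tree theorem the graph has (1/6) * product of the nonzero eigenvalues = 1 spanning tree.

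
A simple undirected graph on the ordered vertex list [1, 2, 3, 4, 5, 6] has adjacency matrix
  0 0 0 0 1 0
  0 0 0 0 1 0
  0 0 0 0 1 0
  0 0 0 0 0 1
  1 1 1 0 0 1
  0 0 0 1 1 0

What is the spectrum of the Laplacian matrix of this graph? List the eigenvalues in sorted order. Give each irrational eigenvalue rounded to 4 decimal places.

With the vertex order [1, 2, 3, 4, 5, 6], the degrees are [1, 1, 1, 1, 4, 2], giving D = diag(1, 1, 1, 1, 4, 2) and L = D - A. Diagonalising L (or applying a numerical eigensolver to the 6x6 matrix) gives the spectrum above. The single zero eigenvalue shows the graph is connected. By the matrix-tree theorem the graph has (1/6) * product of the nonzero eigenvalues = 1 spanning tree. The largest eigenvalue, 5.0861, is at most the vertex count 6.

[0, 0.4859, 1, 1, 2.4280, 5.0861]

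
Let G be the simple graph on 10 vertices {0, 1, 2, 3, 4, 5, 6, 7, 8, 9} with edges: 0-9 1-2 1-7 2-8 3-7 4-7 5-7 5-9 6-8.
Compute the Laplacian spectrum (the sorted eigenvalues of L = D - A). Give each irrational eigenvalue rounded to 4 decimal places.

[0, 0.1490, 0.3621, 1, 1, 1.4749, 2.2401, 3.1091, 3.4819, 5.1830]

Each diagonal entry of L is the vertex degree and each off-diagonal entry is -1 where an edge is present, 0 otherwise; in the order [0, 1, 2, 3, 4, 5, 6, 7, 8, 9] the diagonal is [1, 2, 2, 1, 1, 2, 1, 4, 2, 2]. The multiplicity of 0 as a Laplacian eigenvalue equals the number of connected components. By the matrix-tree theorem the graph has (1/10) * product of the nonzero eigenvalues = 1 spanning tree. The largest eigenvalue, 5.1830, is at most the vertex count 10.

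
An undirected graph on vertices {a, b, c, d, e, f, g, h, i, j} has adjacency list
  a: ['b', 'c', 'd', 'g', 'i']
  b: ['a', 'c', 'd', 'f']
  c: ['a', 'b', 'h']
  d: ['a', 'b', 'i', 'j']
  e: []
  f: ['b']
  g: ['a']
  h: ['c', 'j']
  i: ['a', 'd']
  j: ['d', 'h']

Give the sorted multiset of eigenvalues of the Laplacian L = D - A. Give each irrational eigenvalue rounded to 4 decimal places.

[0, 0, 0.7577, 0.7907, 1.3659, 2.0660, 2.8948, 4.3914, 5.5787, 6.1546]

Each diagonal entry of L is the vertex degree and each off-diagonal entry is -1 where an edge is present, 0 otherwise; in the order [a, b, c, d, e, f, g, h, i, j] the diagonal is [5, 4, 3, 4, 0, 1, 1, 2, 2, 2]. Since every row of L sums to 0, the all-ones vector is in the kernel and 0 is an eigenvalue. The 2 zero eigenvalues correspond to the 2 connected components. The eigenvalues sum to 24, which equals trace(L) = 2|E|.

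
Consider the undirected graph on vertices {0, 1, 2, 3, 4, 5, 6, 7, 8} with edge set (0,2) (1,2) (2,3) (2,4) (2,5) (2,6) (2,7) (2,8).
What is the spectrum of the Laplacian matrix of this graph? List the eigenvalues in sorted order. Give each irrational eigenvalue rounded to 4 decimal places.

Reading degrees in the order [0, 1, 2, 3, 4, 5, 6, 7, 8] gives [1, 1, 8, 1, 1, 1, 1, 1, 1]; set D = diag(1, 1, 8, 1, 1, 1, 1, 1, 1) and form L = D - A. The multiplicity of 0 as a Laplacian eigenvalue equals the number of connected components. The single zero eigenvalue shows the graph is connected. The largest eigenvalue, 9, is at most the vertex count 9. There is one zero in the spectrum, matching the 1 component.

[0, 1, 1, 1, 1, 1, 1, 1, 9]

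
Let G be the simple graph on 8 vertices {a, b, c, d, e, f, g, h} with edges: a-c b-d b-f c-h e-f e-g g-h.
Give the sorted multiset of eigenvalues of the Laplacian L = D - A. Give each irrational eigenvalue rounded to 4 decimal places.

With the vertex order [a, b, c, d, e, f, g, h], the degrees are [1, 2, 2, 1, 2, 2, 2, 2], giving D = diag(1, 2, 2, 1, 2, 2, 2, 2) and L = D - A. L is symmetric positive semidefinite, so every eigenvalue is real and nonnegative. The single zero eigenvalue shows the graph is connected. By the matrix-tree theorem the graph has (1/8) * product of the nonzero eigenvalues = 1 spanning tree.

[0, 0.1522, 0.5858, 1.2346, 2, 2.7654, 3.4142, 3.8478]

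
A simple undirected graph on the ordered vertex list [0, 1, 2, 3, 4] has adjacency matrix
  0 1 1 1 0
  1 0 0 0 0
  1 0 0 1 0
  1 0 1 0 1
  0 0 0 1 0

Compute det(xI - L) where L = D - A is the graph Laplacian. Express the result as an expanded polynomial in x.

Each diagonal entry of L is the vertex degree and each off-diagonal entry is -1 where an edge is present, 0 otherwise; in the order [0, 1, 2, 3, 4] the diagonal is [3, 1, 2, 3, 1]. Computing det(xI - L) by cofactor expansion (or equivalently via sum-over-permutations) gives x^5 - 10x^4 + 33x^3 - 40x^2 + 15x. The constant term is 0 because L is singular (the all-ones vector lies in its kernel). The eigenvalues sum to 10, which equals trace(L) = 2|E|. There is one zero in the spectrum, matching the 1 component.

x^5 - 10x^4 + 33x^3 - 40x^2 + 15x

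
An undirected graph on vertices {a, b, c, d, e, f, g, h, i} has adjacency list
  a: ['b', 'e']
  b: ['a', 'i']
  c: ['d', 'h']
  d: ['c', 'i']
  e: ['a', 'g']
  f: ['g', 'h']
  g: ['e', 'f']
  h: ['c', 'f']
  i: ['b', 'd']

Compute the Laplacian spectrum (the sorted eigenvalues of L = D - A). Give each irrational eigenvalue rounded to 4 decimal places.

Each diagonal entry of L is the vertex degree and each off-diagonal entry is -1 where an edge is present, 0 otherwise; in the order [a, b, c, d, e, f, g, h, i] the diagonal is [2, 2, 2, 2, 2, 2, 2, 2, 2]. Since every row of L sums to 0, the all-ones vector is in the kernel and 0 is an eigenvalue. The single zero eigenvalue shows the graph is connected.

[0, 0.4679, 0.4679, 1.6527, 1.6527, 3, 3, 3.8794, 3.8794]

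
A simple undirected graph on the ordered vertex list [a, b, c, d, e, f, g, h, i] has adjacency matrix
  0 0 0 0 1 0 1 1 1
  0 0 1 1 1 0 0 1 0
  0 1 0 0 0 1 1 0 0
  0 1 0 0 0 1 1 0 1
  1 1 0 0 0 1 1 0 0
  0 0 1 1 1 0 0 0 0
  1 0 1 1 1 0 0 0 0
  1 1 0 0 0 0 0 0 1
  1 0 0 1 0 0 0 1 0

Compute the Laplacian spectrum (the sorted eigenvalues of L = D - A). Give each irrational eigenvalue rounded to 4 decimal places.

Reading degrees in the order [a, b, c, d, e, f, g, h, i] gives [4, 4, 3, 4, 4, 3, 4, 3, 3]; set D = diag(4, 4, 3, 4, 4, 3, 4, 3, 3) and form L = D - A. L is symmetric positive semidefinite, so every eigenvalue is real and nonnegative.

[0, 1.5395, 3, 3, 3.4679, 3.7609, 4.6527, 5.6996, 6.8794]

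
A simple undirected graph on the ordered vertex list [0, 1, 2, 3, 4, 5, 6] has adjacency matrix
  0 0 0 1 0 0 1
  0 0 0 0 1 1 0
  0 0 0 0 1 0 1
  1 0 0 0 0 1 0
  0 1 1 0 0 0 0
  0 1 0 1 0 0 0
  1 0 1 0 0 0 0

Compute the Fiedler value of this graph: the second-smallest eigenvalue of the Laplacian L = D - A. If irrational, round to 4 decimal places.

Each diagonal entry of L is the vertex degree and each off-diagonal entry is -1 where an edge is present, 0 otherwise; in the order [0, 1, 2, 3, 4, 5, 6] the diagonal is [2, 2, 2, 2, 2, 2, 2]. The sorted Laplacian eigenvalues are [0, 0.7530, 0.7530, 2.4450, 2.4450, 3.8019, 3.8019]; the algebraic connectivity is the second entry, 0.7530. There is one zero in the spectrum, matching the 1 component.

0.7530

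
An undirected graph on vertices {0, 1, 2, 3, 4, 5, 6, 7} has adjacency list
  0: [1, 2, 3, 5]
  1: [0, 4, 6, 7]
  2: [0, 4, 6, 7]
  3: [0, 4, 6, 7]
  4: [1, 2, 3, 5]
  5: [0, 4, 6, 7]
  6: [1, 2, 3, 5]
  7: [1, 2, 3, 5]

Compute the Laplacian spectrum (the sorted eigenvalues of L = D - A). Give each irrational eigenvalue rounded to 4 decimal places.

Each diagonal entry of L is the vertex degree and each off-diagonal entry is -1 where an edge is present, 0 otherwise; in the order [0, 1, 2, 3, 4, 5, 6, 7] the diagonal is [4, 4, 4, 4, 4, 4, 4, 4]. The multiplicity of 0 as a Laplacian eigenvalue equals the number of connected components.

[0, 4, 4, 4, 4, 4, 4, 8]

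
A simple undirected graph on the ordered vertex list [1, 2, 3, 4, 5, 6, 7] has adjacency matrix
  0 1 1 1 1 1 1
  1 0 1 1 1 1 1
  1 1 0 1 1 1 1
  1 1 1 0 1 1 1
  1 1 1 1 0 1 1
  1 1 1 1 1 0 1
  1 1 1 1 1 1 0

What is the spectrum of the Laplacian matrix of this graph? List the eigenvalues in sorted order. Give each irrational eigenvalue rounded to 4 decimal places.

[0, 7, 7, 7, 7, 7, 7]

Reading degrees in the order [1, 2, 3, 4, 5, 6, 7] gives [6, 6, 6, 6, 6, 6, 6]; set D = diag(6, 6, 6, 6, 6, 6, 6) and form L = D - A. Diagonalising L (or applying a numerical eigensolver to the 7x7 matrix) gives the spectrum above. There is one zero in the spectrum, matching the 1 component.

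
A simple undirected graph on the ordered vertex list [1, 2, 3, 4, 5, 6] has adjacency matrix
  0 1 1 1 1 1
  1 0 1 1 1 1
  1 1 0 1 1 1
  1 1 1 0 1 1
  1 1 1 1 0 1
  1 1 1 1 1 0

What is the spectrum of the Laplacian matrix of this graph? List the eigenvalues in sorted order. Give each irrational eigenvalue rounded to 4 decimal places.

[0, 6, 6, 6, 6, 6]

With the vertex order [1, 2, 3, 4, 5, 6], the degrees are [5, 5, 5, 5, 5, 5], giving D = diag(5, 5, 5, 5, 5, 5) and L = D - A. Diagonalising L (or applying a numerical eigensolver to the 6x6 matrix) gives the spectrum above. The single zero eigenvalue shows the graph is connected.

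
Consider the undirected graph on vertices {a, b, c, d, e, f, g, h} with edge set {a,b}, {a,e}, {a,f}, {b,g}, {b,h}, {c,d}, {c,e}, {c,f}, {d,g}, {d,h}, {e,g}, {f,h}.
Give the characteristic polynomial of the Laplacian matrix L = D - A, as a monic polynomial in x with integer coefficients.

x^8 - 24x^7 + 240x^6 - 1296x^5 + 4080x^4 - 7488x^3 + 7424x^2 - 3072x

With the vertex order [a, b, c, d, e, f, g, h], the degrees are [3, 3, 3, 3, 3, 3, 3, 3], giving D = diag(3, 3, 3, 3, 3, 3, 3, 3) and L = D - A. The eigenvalues of L are [0, 2, 2, 2, 4, 4, 4, 6]; the characteristic polynomial is the product of (x - lambda_i), which multiplies out to x^8 - 24x^7 + 240x^6 - 1296x^5 + 4080x^4 - 7488x^3 + 7424x^2 - 3072x. The coefficient of x^7 equals -trace(L) = -24, matching the sum of degrees.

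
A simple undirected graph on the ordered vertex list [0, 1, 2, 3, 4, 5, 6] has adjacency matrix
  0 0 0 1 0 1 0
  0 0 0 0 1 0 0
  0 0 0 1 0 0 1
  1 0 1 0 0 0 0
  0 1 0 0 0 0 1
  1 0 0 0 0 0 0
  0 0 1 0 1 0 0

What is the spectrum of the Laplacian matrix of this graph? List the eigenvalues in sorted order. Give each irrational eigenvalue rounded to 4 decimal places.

[0, 0.1981, 0.7530, 1.5550, 2.4450, 3.2470, 3.8019]

Reading degrees in the order [0, 1, 2, 3, 4, 5, 6] gives [2, 1, 2, 2, 2, 1, 2]; set D = diag(2, 1, 2, 2, 2, 1, 2) and form L = D - A. Diagonalising L (or applying a numerical eigensolver to the 7x7 matrix) gives the spectrum above. The single zero eigenvalue shows the graph is connected. The eigenvalues sum to 12, which equals trace(L) = 2|E|.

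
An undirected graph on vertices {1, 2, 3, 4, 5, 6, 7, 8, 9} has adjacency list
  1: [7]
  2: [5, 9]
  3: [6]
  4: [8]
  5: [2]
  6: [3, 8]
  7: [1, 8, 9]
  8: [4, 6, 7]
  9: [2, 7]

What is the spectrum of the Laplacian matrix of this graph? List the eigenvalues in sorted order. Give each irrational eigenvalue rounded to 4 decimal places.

Reading degrees in the order [1, 2, 3, 4, 5, 6, 7, 8, 9] gives [1, 2, 1, 1, 1, 2, 3, 3, 2]; set D = diag(1, 2, 1, 1, 1, 2, 3, 3, 2) and form L = D - A. L is symmetric positive semidefinite, so every eigenvalue is real and nonnegative. The single zero eigenvalue shows the graph is connected.

[0, 0.1862, 0.4822, 0.7043, 1.4073, 2.1338, 2.8532, 3.5372, 4.6958]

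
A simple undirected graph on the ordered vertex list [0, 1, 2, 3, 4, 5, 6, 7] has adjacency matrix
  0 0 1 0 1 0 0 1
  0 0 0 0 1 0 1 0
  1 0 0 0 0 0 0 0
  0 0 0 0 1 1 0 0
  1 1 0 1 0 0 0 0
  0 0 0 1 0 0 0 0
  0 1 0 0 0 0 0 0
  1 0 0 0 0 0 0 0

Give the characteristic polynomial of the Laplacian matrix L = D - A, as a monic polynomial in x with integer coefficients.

Each diagonal entry of L is the vertex degree and each off-diagonal entry is -1 where an edge is present, 0 otherwise; in the order [0, 1, 2, 3, 4, 5, 6, 7] the diagonal is [3, 2, 1, 2, 3, 1, 1, 1]. L has integer entries, so p(x) = det(xI - L) has integer coefficients. Expanding the determinant yields x^8 - 14x^7 + 76x^6 - 204x^5 + 286x^4 - 204x^3 + 67x^2 - 8x. The coefficient of x^7 equals -trace(L) = -14, matching the sum of degrees. There is one zero in the spectrum, matching the 1 component.

x^8 - 14x^7 + 76x^6 - 204x^5 + 286x^4 - 204x^3 + 67x^2 - 8x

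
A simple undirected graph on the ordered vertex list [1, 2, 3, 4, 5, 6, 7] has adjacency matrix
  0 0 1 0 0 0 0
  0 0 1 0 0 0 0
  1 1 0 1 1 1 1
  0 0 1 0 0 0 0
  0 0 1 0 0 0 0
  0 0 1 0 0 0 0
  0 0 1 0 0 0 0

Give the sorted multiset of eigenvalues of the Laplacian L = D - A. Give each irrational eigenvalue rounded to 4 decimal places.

[0, 1, 1, 1, 1, 1, 7]

With the vertex order [1, 2, 3, 4, 5, 6, 7], the degrees are [1, 1, 6, 1, 1, 1, 1], giving D = diag(1, 1, 6, 1, 1, 1, 1) and L = D - A. Since every row of L sums to 0, the all-ones vector is in the kernel and 0 is an eigenvalue. There is one zero in the spectrum, matching the 1 component. The eigenvalues sum to 12, which equals trace(L) = 2|E|.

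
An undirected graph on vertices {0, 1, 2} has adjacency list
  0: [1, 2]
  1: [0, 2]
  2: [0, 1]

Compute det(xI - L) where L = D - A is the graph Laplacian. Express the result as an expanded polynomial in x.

Each diagonal entry of L is the vertex degree and each off-diagonal entry is -1 where an edge is present, 0 otherwise; in the order [0, 1, 2] the diagonal is [2, 2, 2]. Computing det(xI - L) by cofactor expansion (or equivalently via sum-over-permutations) gives x^3 - 6x^2 + 9x. The constant term is 0 because L is singular (the all-ones vector lies in its kernel). The eigenvalues sum to 6, which equals trace(L) = 2|E|. The largest eigenvalue, 3, is at most the vertex count 3.

x^3 - 6x^2 + 9x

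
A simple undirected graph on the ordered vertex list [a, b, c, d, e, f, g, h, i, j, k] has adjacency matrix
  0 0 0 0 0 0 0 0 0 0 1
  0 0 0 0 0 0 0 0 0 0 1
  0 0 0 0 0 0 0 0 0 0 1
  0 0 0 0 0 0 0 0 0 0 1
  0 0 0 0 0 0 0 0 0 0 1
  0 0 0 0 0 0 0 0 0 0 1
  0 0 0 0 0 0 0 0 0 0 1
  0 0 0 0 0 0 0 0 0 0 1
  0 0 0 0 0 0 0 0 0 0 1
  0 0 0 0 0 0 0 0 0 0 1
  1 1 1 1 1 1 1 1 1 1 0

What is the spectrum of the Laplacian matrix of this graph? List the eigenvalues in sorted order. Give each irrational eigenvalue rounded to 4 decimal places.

[0, 1, 1, 1, 1, 1, 1, 1, 1, 1, 11]

Each diagonal entry of L is the vertex degree and each off-diagonal entry is -1 where an edge is present, 0 otherwise; in the order [a, b, c, d, e, f, g, h, i, j, k] the diagonal is [1, 1, 1, 1, 1, 1, 1, 1, 1, 1, 10]. The multiplicity of 0 as a Laplacian eigenvalue equals the number of connected components. The single zero eigenvalue shows the graph is connected.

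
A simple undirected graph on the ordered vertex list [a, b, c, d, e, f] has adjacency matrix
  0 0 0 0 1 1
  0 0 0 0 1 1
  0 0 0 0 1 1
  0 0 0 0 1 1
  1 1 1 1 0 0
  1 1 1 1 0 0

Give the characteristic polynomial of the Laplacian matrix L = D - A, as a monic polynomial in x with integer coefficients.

x^6 - 16x^5 + 96x^4 - 272x^3 + 368x^2 - 192x

With the vertex order [a, b, c, d, e, f], the degrees are [2, 2, 2, 2, 4, 4], giving D = diag(2, 2, 2, 2, 4, 4) and L = D - A. L has integer entries, so p(x) = det(xI - L) has integer coefficients. Expanding the determinant yields x^6 - 16x^5 + 96x^4 - 272x^3 + 368x^2 - 192x. The constant term is 0 because L is singular (the all-ones vector lies in its kernel).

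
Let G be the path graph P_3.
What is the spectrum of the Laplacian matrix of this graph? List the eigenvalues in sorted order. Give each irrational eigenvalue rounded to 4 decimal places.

The graph has 3 vertices and degree multiset [2, 1, 1]; D is the diagonal matrix of degrees and L = D - A. Since every row of L sums to 0, the all-ones vector is in the kernel and 0 is an eigenvalue. There is one zero in the spectrum, matching the 1 component.

[0, 1, 3]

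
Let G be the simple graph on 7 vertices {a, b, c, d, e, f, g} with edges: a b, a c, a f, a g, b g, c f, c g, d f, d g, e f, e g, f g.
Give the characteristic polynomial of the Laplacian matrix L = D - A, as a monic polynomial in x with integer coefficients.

Reading degrees in the order [a, b, c, d, e, f, g] gives [4, 2, 3, 2, 2, 5, 6]; set D = diag(4, 2, 3, 2, 2, 5, 6) and form L = D - A. L has integer entries, so p(x) = det(xI - L) has integer coefficients. Expanding the determinant yields x^7 - 24x^6 + 227x^5 - 1076x^4 + 2686x^3 - 3358x^2 + 1652x. The constant term is 0 because L is singular (the all-ones vector lies in its kernel). The eigenvalues sum to 24, which equals trace(L) = 2|E|.

x^7 - 24x^6 + 227x^5 - 1076x^4 + 2686x^3 - 3358x^2 + 1652x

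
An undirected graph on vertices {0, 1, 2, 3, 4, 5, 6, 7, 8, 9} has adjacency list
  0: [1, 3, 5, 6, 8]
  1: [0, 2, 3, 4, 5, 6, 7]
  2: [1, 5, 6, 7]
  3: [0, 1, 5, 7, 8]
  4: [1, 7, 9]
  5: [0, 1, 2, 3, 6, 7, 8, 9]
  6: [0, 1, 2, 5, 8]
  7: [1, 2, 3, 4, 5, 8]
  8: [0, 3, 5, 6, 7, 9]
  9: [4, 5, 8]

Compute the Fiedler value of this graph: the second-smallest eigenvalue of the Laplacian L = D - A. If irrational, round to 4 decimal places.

With the vertex order [0, 1, 2, 3, 4, 5, 6, 7, 8, 9], the degrees are [5, 7, 4, 5, 3, 8, 5, 6, 6, 3], giving D = diag(5, 7, 4, 5, 3, 8, 5, 6, 6, 3) and L = D - A. The smallest Laplacian eigenvalue is always 0. The next one, lambda_2 = 2.2110, measures how hard the graph is to disconnect: larger values mean better connectivity. The eigenvalues sum to 52, which equals trace(L) = 2|E|. By the matrix-tree theorem the graph has (1/10) * product of the nonzero eigenvalues = 317166 spanning trees.

2.2110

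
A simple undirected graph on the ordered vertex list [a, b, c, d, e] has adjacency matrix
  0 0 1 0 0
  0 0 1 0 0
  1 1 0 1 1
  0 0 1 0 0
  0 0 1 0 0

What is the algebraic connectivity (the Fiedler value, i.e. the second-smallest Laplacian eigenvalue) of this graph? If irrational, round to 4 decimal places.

Each diagonal entry of L is the vertex degree and each off-diagonal entry is -1 where an edge is present, 0 otherwise; in the order [a, b, c, d, e] the diagonal is [1, 1, 4, 1, 1]. The smallest Laplacian eigenvalue is always 0. The next one, lambda_2 = 1, measures how hard the graph is to disconnect: larger values mean better connectivity.

1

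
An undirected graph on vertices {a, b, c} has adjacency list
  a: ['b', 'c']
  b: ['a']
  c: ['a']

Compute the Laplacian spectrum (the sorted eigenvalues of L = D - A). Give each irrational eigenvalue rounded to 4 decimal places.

Each diagonal entry of L is the vertex degree and each off-diagonal entry is -1 where an edge is present, 0 otherwise; in the order [a, b, c] the diagonal is [2, 1, 1]. L is symmetric positive semidefinite, so every eigenvalue is real and nonnegative. The single zero eigenvalue shows the graph is connected. By the matrix-tree theorem the graph has (1/3) * product of the nonzero eigenvalues = 1 spanning tree. The eigenvalues sum to 4, which equals trace(L) = 2|E|.

[0, 1, 3]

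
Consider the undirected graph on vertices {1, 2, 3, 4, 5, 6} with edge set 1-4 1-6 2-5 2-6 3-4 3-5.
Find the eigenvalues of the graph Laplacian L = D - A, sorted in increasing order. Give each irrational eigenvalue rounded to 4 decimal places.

[0, 1, 1, 3, 3, 4]

With the vertex order [1, 2, 3, 4, 5, 6], the degrees are [2, 2, 2, 2, 2, 2], giving D = diag(2, 2, 2, 2, 2, 2) and L = D - A. Diagonalising L (or applying a numerical eigensolver to the 6x6 matrix) gives the spectrum above. The single zero eigenvalue shows the graph is connected.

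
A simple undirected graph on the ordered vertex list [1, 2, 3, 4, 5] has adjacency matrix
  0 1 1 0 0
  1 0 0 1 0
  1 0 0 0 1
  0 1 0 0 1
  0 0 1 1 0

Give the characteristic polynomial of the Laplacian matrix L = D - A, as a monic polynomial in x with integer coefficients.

Reading degrees in the order [1, 2, 3, 4, 5] gives [2, 2, 2, 2, 2]; set D = diag(2, 2, 2, 2, 2) and form L = D - A. Computing det(xI - L) by cofactor expansion (or equivalently via sum-over-permutations) gives x^5 - 10x^4 + 35x^3 - 50x^2 + 25x. The coefficient of x^4 equals -trace(L) = -10, matching the sum of degrees. By the matrix-tree theorem the graph has (1/5) * product of the nonzero eigenvalues = 5 spanning trees. The largest eigenvalue, 3.6180, is at most the vertex count 5.

x^5 - 10x^4 + 35x^3 - 50x^2 + 25x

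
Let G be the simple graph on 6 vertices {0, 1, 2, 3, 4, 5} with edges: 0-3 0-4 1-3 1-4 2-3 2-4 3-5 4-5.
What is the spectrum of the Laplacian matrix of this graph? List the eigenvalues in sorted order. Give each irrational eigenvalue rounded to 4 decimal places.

Each diagonal entry of L is the vertex degree and each off-diagonal entry is -1 where an edge is present, 0 otherwise; in the order [0, 1, 2, 3, 4, 5] the diagonal is [2, 2, 2, 4, 4, 2]. Diagonalising L (or applying a numerical eigensolver to the 6x6 matrix) gives the spectrum above. By the matrix-tree theorem the graph has (1/6) * product of the nonzero eigenvalues = 32 spanning trees. The largest eigenvalue, 6, is at most the vertex count 6.

[0, 2, 2, 2, 4, 6]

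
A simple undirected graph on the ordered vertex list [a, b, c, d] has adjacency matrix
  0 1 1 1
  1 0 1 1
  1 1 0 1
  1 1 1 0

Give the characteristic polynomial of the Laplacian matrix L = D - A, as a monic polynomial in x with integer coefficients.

Reading degrees in the order [a, b, c, d] gives [3, 3, 3, 3]; set D = diag(3, 3, 3, 3) and form L = D - A. L has integer entries, so p(x) = det(xI - L) has integer coefficients. Expanding the determinant yields x^4 - 12x^3 + 48x^2 - 64x. The constant term is 0 because L is singular (the all-ones vector lies in its kernel). By the matrix-tree theorem the graph has (1/4) * product of the nonzero eigenvalues = 16 spanning trees.

x^4 - 12x^3 + 48x^2 - 64x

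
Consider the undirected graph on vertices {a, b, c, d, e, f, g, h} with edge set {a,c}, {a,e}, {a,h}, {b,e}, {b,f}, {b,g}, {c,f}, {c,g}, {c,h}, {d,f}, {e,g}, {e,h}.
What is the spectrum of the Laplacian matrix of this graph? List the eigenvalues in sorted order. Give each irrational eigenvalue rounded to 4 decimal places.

[0, 0.6643, 1.8335, 3, 3.4779, 4, 5.1040, 5.9204]

With the vertex order [a, b, c, d, e, f, g, h], the degrees are [3, 3, 4, 1, 4, 3, 3, 3], giving D = diag(3, 3, 4, 1, 4, 3, 3, 3) and L = D - A. L is symmetric positive semidefinite, so every eigenvalue is real and nonnegative.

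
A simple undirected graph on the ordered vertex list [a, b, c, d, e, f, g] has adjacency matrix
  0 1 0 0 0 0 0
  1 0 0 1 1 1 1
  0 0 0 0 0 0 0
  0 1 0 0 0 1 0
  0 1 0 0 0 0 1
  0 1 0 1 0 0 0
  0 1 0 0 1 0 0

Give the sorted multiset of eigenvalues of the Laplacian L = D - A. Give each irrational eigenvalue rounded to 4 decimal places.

[0, 0, 1, 1, 3, 3, 6]

Reading degrees in the order [a, b, c, d, e, f, g] gives [1, 5, 0, 2, 2, 2, 2]; set D = diag(1, 5, 0, 2, 2, 2, 2) and form L = D - A. Since every row of L sums to 0, the all-ones vector is in the kernel and 0 is an eigenvalue. The 2 zero eigenvalues correspond to the 2 connected components. There are 2 zeros in the spectrum, matching the 2 components.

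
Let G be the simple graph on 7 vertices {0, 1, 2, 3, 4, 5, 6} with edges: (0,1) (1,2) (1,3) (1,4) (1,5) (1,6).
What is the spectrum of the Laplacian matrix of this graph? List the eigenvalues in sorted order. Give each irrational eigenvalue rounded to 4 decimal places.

[0, 1, 1, 1, 1, 1, 7]

Each diagonal entry of L is the vertex degree and each off-diagonal entry is -1 where an edge is present, 0 otherwise; in the order [0, 1, 2, 3, 4, 5, 6] the diagonal is [1, 6, 1, 1, 1, 1, 1]. The multiplicity of 0 as a Laplacian eigenvalue equals the number of connected components. The largest eigenvalue, 7, is at most the vertex count 7. By the matrix-tree theorem the graph has (1/7) * product of the nonzero eigenvalues = 1 spanning tree.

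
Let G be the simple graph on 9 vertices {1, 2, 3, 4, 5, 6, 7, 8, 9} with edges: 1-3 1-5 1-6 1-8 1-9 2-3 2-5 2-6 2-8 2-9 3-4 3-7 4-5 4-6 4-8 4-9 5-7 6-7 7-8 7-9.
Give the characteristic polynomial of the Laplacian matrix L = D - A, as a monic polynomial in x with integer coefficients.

x^9 - 40x^8 + 690x^7 - 6720x^6 + 40485x^5 - 154704x^4 + 366560x^3 - 492800x^2 + 288000x

Reading degrees in the order [1, 2, 3, 4, 5, 6, 7, 8, 9] gives [5, 5, 4, 5, 4, 4, 5, 4, 4]; set D = diag(5, 5, 4, 5, 4, 4, 5, 4, 4) and form L = D - A. Computing det(xI - L) by cofactor expansion (or equivalently via sum-over-permutations) gives x^9 - 40x^8 + 690x^7 - 6720x^6 + 40485x^5 - 154704x^4 + 366560x^3 - 492800x^2 + 288000x. The constant term is 0 because L is singular (the all-ones vector lies in its kernel). The largest eigenvalue, 9, is at most the vertex count 9. By the matrix-tree theorem the graph has (1/9) * product of the nonzero eigenvalues = 32000 spanning trees.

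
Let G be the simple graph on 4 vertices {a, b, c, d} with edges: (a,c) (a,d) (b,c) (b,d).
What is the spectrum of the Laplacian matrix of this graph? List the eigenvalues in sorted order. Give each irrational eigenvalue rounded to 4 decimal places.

[0, 2, 2, 4]

Reading degrees in the order [a, b, c, d] gives [2, 2, 2, 2]; set D = diag(2, 2, 2, 2) and form L = D - A. Since every row of L sums to 0, the all-ones vector is in the kernel and 0 is an eigenvalue. The single zero eigenvalue shows the graph is connected. There is one zero in the spectrum, matching the 1 component. The largest eigenvalue, 4, is at most the vertex count 4.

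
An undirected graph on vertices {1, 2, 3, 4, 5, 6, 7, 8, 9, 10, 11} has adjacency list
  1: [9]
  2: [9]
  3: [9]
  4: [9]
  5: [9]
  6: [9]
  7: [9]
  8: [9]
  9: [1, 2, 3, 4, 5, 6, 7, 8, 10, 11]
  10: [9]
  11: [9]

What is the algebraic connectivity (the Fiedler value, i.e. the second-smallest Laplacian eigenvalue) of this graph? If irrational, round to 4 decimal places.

Reading degrees in the order [1, 2, 3, 4, 5, 6, 7, 8, 9, 10, 11] gives [1, 1, 1, 1, 1, 1, 1, 1, 10, 1, 1]; set D = diag(1, 1, 1, 1, 1, 1, 1, 1, 10, 1, 1) and form L = D - A. Computing the eigenvalues of L and sorting gives [0, 1, 1, 1, 1, 1, 1, 1, 1, 1, 11]. The Fiedler value lambda_2 = 1 is strictly positive, so the graph is connected. The largest eigenvalue, 11, is at most the vertex count 11.

1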